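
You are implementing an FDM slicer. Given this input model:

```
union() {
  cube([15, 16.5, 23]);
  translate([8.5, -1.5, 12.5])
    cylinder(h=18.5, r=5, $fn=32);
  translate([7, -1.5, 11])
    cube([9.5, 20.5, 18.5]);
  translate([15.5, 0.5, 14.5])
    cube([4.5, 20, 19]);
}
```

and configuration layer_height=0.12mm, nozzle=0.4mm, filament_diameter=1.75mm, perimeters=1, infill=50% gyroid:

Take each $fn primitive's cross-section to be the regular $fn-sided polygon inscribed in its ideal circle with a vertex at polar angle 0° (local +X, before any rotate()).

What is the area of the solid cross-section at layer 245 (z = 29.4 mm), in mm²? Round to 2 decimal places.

317.42 mm²

At z = 29.4 mm: the cube is not intersected at this z (z outside [0, 23]); the r=5 cylinder at (8.5, -1.5) contributes a regular 32-gon of circumradius 5 (area = (32/2)·5.000²·sin(360°/32) = 78.04 mm²); the cube at (7, -1.5) is present — its section is the full 9.5×20.5 rectangle (area 194.75 mm²); the 4.5×20 cube at (15.5, 0.5) contributes its full rectangle (area 90.00 mm²); Combining (union): the regions partially overlap — summed areas 362.79 mm² minus the doubly-counted overlap 45.37 mm² gives 317.42 mm² — area = 317.42 mm². Overall, the cross-section is a single solid region. Net area = 317.42 mm².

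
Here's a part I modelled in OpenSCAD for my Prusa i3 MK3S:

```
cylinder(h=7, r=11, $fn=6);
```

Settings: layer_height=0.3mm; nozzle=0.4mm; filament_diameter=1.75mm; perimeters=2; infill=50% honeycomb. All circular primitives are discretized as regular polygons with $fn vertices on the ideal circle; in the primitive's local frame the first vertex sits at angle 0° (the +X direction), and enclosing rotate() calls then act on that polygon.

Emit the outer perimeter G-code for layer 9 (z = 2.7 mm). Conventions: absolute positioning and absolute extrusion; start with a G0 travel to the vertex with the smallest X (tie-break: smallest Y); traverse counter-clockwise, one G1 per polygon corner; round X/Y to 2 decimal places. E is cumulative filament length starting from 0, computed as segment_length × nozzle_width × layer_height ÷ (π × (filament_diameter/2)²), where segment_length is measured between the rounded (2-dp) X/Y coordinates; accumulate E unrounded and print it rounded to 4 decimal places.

G0 X-11.00 Y0.00 Z2.70
G1 X-5.50 Y-9.53 E0.5490
G1 X5.50 Y-9.53 E1.0977
G1 X11.00 Y0.00 E1.6467
G1 X5.50 Y9.53 E2.1957
G1 X-5.50 Y9.53 E2.7444
G1 X-11.00 Y0.00 E3.2934

At z = 2.7 mm: the r=11 cylinder contributes a regular 6-gon of circumradius 11. The outline is a single polygon with 6 vertices. Extrusion per mm of travel: 0.4 × 0.3 / (π × 0.875²) = 0.049890. Accumulating E over each segment gives final E = 3.2934.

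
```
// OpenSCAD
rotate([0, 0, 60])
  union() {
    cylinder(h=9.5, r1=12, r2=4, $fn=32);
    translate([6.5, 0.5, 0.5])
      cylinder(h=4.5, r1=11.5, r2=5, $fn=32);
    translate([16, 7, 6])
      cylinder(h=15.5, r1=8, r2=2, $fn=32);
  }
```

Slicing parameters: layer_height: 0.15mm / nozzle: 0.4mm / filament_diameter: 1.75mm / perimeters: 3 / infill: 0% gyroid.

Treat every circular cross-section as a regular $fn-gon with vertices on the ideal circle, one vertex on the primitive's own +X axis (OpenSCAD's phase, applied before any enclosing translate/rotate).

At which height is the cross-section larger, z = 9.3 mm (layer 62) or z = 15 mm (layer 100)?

layer 62 (z = 9.3 mm)

Layer 62 (z = 9.3): the cone contributes a regular 32-gon of circumradius 4.168 (interpolated between r1=12 and r2=4 at t=0.979) (area = (32/2)·4.168²·sin(360°/32) = 54.24 mm²); the cone at (6.5, 0.5) does not reach this height (z outside [0.5, 5]); the cone at (16, 7) contributes a regular 32-gon of circumradius 6.723 (interpolated between r1=8 and r2=2 at t=0.213) (area = (32/2)·6.723²·sin(360°/32) = 141.07 mm²); Combining (union): the 2 present regions are separate (no shared area or edge), so areas and boundary lengths simply add and each stays a separate island — area = 195.31 mm²; (rotated 60° about Z; rotation is an isometry so areas/perimeters/island counts are preserved). So its area = 195.31 mm². Layer 100 (z = 15): the cone is absent (z outside [0, 9.5]); the cone at (6.5, 0.5) is absent (z outside [0.5, 5]); the cone at (16, 7) (r1=8→r2=2) has section circumradius 4.516 here — a regular 32-gon (area = (32/2)·4.516²·sin(360°/32) = 63.66 mm²); Taking the union: only the cone at (16, 7) is present, so the union is just that shape — area = 63.66 mm²; (whole slice rotated 60° about Z — lengths, areas and connectivity unchanged). So its area = 63.66 mm². Layer 62 is larger (195.31 vs 63.66 mm²).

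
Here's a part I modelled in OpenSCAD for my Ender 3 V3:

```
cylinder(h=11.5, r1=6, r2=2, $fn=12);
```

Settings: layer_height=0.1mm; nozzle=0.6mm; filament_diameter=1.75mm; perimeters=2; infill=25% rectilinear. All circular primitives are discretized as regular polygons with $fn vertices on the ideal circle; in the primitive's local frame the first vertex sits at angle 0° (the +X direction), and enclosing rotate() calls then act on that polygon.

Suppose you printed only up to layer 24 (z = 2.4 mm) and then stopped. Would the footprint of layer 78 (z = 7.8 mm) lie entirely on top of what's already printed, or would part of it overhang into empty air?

entirely on top

Compare the two slices. At z = 2.4: the cone contributes a regular 12-gon of circumradius 5.165 (interpolated between r1=6 and r2=2 at t=0.209) (area = (12/2)·5.165²·sin(360°/12) = 80.04 mm²). At z = 7.8: the cone: at t=0.678 of its height the radius interpolates to r₁+(r₂−r₁)t = 3.287, giving a regular 12-gon of that circumradius (area = (12/2)·3.287²·sin(360°/12) = 32.41 mm²). Checking containment: the cross-section at z = 7.8 is a subset of the cross-section at z = 2.4.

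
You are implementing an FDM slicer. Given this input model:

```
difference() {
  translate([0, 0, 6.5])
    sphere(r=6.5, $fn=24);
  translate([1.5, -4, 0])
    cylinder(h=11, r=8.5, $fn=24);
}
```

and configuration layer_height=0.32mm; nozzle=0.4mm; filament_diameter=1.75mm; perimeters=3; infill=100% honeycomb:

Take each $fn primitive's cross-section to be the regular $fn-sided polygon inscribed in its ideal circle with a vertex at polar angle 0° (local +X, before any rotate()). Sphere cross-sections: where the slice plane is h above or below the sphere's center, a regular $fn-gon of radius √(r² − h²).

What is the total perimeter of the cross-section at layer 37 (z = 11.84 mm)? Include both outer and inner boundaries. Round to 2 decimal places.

At z = 11.84 mm: the r=6.5 sphere slices to a regular 24-gon of circumradius 3.706 (√(r²−h²) with h=5.34 from center) (perimeter = 2·24·3.706·sin(180°/24) = 23.22 mm); the cylinder at (1.5, -4) is not intersected at this z (z outside [0, 11]); Subtracting the remaining from the first: none of the subtracted shapes is present at this height, so the r=6.5 sphere is unchanged — boundary = 23.22 mm. Overall, the cross-section is a single solid region. Total boundary length (outer) = 23.22 mm.

23.22 mm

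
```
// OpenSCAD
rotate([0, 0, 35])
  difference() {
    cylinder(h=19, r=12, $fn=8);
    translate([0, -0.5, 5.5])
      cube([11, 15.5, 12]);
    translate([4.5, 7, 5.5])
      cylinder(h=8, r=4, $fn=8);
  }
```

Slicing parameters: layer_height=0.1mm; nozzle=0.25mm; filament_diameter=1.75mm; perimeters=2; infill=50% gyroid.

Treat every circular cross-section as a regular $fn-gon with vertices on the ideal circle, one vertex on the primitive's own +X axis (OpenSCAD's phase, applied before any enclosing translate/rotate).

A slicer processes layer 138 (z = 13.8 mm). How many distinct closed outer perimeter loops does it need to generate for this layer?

1

At z = 13.8 mm: the r=12 cylinder contributes a regular 8-gon of circumradius 12; the cube at (0, -0.5) is present — its section is the full 11×15.5 rectangle; the cylinder at (4.5, 7) is not intersected at this z (z outside [5.5, 13.5]); Subtracting the remaining from the first: starting from the r=12 cylinder, the 11×15.5 cube at (0, -0.5) partially overlaps it — only the 106.12 mm² overlap (of its 170.50 mm²) is removed, clipping the outline — 1 connected region; (whole slice rotated 35° about Z — lengths, areas and connectivity unchanged). The result has 1 disconnected region.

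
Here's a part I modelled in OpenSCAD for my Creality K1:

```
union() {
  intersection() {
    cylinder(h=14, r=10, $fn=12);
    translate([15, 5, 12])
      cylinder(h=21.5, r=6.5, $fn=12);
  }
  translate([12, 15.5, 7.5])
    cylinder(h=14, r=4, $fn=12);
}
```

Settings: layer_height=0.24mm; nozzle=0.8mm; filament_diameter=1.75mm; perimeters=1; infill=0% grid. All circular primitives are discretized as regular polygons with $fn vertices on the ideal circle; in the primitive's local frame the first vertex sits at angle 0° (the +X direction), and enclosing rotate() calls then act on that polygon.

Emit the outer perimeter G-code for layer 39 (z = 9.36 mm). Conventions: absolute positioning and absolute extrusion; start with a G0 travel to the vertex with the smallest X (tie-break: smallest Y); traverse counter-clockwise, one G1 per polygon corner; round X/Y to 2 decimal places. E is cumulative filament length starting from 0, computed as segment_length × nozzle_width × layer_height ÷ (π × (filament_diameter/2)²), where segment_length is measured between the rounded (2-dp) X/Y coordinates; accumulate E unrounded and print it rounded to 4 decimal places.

At z = 9.36 mm: the r=10 cylinder gives a regular 12-gon of circumradius 10 (constant along its height); the cylinder at (15, 5) is not intersected at this z (z outside [12, 33.5]); Keeping only the common overlap: at least one operand is absent at this height, so nothing remains; the cylinder at (12, 15.5): section is a regular 12-gon, circumradius r=4; Merging all regions: only the r=4 cylinder at (12, 15.5) is present, so the union is just that shape — 1 connected region. The outline is a single polygon with 12 vertices. Extrusion per mm of travel: 0.8 × 0.24 / (π × 0.875²) = 0.079824. Accumulating E over each segment gives final E = 1.9822.

G0 X8.00 Y15.50 Z9.36
G1 X8.54 Y13.50 E0.1654
G1 X10.00 Y12.04 E0.3302
G1 X12.00 Y11.50 E0.4955
G1 X14.00 Y12.04 E0.6609
G1 X15.46 Y13.50 E0.8257
G1 X16.00 Y15.50 E0.9911
G1 X15.46 Y17.50 E1.1565
G1 X14.00 Y18.96 E1.3213
G1 X12.00 Y19.50 E1.4866
G1 X10.00 Y18.96 E1.6520
G1 X8.54 Y17.50 E1.8168
G1 X8.00 Y15.50 E1.9822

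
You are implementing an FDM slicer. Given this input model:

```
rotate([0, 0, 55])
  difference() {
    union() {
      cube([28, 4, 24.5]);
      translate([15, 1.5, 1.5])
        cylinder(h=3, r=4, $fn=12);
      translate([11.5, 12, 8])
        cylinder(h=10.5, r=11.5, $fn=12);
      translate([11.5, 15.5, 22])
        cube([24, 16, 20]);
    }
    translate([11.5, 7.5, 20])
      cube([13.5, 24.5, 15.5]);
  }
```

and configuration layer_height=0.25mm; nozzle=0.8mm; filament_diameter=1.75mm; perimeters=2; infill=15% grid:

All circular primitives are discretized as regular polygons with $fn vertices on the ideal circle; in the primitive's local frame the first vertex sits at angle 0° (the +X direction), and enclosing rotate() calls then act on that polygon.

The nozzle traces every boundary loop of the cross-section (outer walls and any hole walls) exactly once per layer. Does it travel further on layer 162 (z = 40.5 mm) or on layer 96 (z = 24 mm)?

Layer 162 (z = 40.5): the cube does not reach this height (z outside [0, 24.5]); the cylinder at (15, 1.5) is absent (z outside [1.5, 4.5]); the cylinder at (11.5, 12) is not intersected at this z (z outside [8, 18.5]); the cube at (11.5, 15.5) is present — its section is the full 24×16 rectangle (perimeter 80.00 mm); Taking the union: only the 24×16 cube at (11.5, 15.5) is present, so the union is just that shape — boundary = 80.00 mm; the cube at (11.5, 7.5) is not intersected at this z (z outside [20, 35.5]); Subtracting the remaining from the first: none of the subtracted shapes is present at this height, so that combined region is unchanged — boundary = 80.00 mm; (rotated 55° about Z; rotation is an isometry so areas/perimeters/island counts are preserved). So its perimeter = 80.00 mm. Layer 96 (z = 24): the cube (footprint 28×4) is included at this height (perimeter 64.00 mm); the cylinder at (15, 1.5) is not intersected at this z (z outside [1.5, 4.5]); the cylinder at (11.5, 12) is not intersected at this z (z outside [8, 18.5]); the 24×16 cube at (11.5, 15.5) contributes its full rectangle (perimeter 80.00 mm); Taking the union: the 2 present regions are separate (no shared area or edge), so areas and boundary lengths simply add and each stays a separate island — boundary = 144.00 mm; the cube at (11.5, 7.5) is present — its section is the full 13.5×24.5 rectangle (perimeter 76.00 mm); Subtracting the remaining from the first: starting from the result so far, the 13.5×24.5 cube at (11.5, 7.5) partially overlaps it — only the 216.00 mm² overlap (of its 330.75 mm²) is removed, clipping the outline — boundary = 117.00 mm; (whole slice rotated 55° about Z — lengths, areas and connectivity unchanged). So its perimeter = 117.00 mm. Layer 96 is larger (117.00 vs 80.00 mm).

layer 96 (z = 24 mm)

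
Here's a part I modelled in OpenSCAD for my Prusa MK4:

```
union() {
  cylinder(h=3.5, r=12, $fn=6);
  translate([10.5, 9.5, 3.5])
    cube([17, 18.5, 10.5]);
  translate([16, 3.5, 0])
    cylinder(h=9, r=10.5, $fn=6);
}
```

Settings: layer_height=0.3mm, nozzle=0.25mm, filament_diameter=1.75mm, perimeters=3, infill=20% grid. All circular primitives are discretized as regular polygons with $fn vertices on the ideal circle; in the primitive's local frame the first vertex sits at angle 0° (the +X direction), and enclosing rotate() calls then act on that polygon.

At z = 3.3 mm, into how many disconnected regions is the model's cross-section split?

1

At z = 3.3 mm: the r=12 cylinder contributes a regular 6-gon of circumradius 12; the cube at (10.5, 9.5) is not intersected at this z (z outside [3.5, 14]); the r=10.5 cylinder at (16, 3.5) contributes a regular 6-gon of circumradius 10.5; Merging all regions: the regions partially overlap (shared area 33.05 mm²), so overlapping operands fuse into one piece — 1 connected region. The result has 1 disconnected region.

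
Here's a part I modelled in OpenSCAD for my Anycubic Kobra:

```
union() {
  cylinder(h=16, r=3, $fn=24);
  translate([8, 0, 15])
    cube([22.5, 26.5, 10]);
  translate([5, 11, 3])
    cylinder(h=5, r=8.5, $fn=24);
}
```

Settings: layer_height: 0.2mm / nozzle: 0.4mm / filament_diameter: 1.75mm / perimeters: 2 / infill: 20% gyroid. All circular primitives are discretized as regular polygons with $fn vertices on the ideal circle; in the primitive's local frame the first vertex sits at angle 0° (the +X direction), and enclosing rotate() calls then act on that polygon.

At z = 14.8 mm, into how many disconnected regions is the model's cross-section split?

At z = 14.8 mm: the r=3 cylinder gives a regular 24-gon of circumradius 3 (constant along its height); the cube at (8, 0) is not intersected at this z (z outside [15, 25]); the cylinder at (5, 11) is absent (z outside [3, 8]); Taking the union: only the r=3 cylinder is present, so the union is just that shape — 1 connected region. The result has 1 disconnected region.

1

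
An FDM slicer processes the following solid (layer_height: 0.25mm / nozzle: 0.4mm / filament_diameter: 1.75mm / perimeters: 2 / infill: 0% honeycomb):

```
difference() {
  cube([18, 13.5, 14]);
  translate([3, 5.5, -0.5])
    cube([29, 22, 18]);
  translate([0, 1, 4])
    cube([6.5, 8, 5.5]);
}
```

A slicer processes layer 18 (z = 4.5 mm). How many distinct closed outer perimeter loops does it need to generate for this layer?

At z = 4.5 mm: the cube (footprint 18×13.5) is included at this height; the 29×22 cube at (3, 5.5) contributes its full rectangle; the cube at (0, 1) is present — its section is the full 6.5×8 rectangle; Taking the first minus the rest: starting from the 18×13.5 cube, the 29×22 cube at (3, 5.5) partially overlaps it — only the 120.00 mm² overlap (of its 638.00 mm²) is removed, clipping the outline; the 6.5×8 cube at (0, 1) partially overlaps it — only the 39.75 mm² overlap (of its 52.00 mm²) is removed, clipping the outline — 2 connected regions. The result has 2 disconnected regions.

2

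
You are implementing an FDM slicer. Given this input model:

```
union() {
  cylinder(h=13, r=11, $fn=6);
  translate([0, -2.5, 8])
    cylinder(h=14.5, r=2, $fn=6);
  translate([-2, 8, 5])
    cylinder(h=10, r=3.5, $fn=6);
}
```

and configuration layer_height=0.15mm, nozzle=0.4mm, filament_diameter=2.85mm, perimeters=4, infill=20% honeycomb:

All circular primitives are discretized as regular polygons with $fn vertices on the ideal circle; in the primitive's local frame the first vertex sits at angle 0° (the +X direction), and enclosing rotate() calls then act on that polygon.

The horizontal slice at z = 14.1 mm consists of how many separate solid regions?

2

At z = 14.1 mm: the cylinder does not reach this height (z outside [0, 13]); the r=2 cylinder at (0, -2.5) gives a regular 6-gon of circumradius 2 (constant along its height); the r=3.5 cylinder at (-2, 8) gives a regular 6-gon of circumradius 3.5 (constant along its height); Merging all regions: the 2 present regions are separate (no shared area or edge), so areas and boundary lengths simply add and each stays a separate island — 2 connected regions. The result has 2 disconnected regions.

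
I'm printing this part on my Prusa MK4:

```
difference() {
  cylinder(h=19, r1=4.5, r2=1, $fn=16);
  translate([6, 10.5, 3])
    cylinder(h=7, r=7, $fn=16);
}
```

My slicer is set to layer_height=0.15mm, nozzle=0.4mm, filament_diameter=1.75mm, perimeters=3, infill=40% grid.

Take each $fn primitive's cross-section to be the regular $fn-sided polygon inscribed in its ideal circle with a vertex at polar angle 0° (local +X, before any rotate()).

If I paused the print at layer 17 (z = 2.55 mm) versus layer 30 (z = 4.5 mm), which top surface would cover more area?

layer 17 (z = 2.55 mm)

Layer 17 (z = 2.55): the cone contributes a regular 16-gon of circumradius 4.030 (interpolated between r1=4.5 and r2=1 at t=0.134) (area = (16/2)·4.030²·sin(360°/16) = 49.73 mm²); the cylinder at (6, 10.5) is absent (z outside [3, 10]); Taking the first minus the rest: none of the subtracted shapes is present at this height, so the cone is unchanged — area = 49.73 mm². So its area = 49.73 mm². Layer 30 (z = 4.5): the cone: at t=0.237 of its height the radius interpolates to r₁+(r₂−r₁)t = 3.671, giving a regular 16-gon of that circumradius (area = (16/2)·3.671²·sin(360°/16) = 41.26 mm²); the cylinder at (6, 10.5): section is a regular 16-gon, circumradius r=7 (area = (16/2)·7.000²·sin(360°/16) = 150.01 mm²); After the difference (first − rest): starting from the cone (41.26 mm²), the r=7 cylinder at (6, 10.5) misses the remaining region (no effect) — area = 41.26 mm². So its area = 41.26 mm². Layer 17 is larger (49.73 vs 41.26 mm²).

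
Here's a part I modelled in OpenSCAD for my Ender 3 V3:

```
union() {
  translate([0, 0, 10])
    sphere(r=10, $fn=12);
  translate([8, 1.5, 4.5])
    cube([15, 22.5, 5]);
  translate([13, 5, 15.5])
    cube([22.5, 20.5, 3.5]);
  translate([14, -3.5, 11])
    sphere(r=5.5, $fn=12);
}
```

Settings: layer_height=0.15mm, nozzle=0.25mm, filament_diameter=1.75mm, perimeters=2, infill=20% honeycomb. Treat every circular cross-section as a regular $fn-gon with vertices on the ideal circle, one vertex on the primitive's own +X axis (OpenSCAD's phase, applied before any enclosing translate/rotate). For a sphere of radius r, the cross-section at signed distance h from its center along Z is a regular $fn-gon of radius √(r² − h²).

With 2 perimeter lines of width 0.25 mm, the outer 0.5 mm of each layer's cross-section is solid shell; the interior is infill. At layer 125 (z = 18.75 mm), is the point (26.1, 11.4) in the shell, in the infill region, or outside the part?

infill

At z = 18.75 mm: the r=10 sphere slices to a regular 12-gon of circumradius 4.841 (√(r²−h²) with h=8.75 from center); the cube at (8, 1.5) does not reach this height (z outside [4.5, 9.5]); the cube at (13, 5) (footprint 22.5×20.5) is included at this height; the sphere at (14, -3.5) is absent (|z−center|=7.750 > r=5.5); Merging all regions: the 2 present regions are separate (no shared area or edge), so areas and boundary lengths simply add and each stays a separate island — 2 connected regions. Overall, the cross-section has 2 separate islands. The nearest boundary edge runs (35.50, 5.00)→(13.00, 5.00); distance from the point to it = 6.40 mm. (Shell/infill is judged within the island containing the point — the largest one.) The point is inside the cross-section and 6.40 mm from the nearest boundary — more than the 0.5 mm shell width (2 × 0.25), so it's in the infill interior.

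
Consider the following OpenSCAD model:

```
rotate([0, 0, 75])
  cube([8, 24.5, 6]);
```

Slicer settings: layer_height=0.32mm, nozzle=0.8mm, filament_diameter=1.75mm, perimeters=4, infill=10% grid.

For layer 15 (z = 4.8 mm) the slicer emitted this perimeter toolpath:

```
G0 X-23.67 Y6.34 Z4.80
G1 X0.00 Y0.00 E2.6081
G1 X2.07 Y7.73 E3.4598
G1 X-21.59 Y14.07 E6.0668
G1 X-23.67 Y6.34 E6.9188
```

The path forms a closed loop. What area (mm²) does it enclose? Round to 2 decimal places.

Apply the shoelace formula to the sequence of (X, Y) vertices; enclosed area = 196.09 mm².

196.09 mm²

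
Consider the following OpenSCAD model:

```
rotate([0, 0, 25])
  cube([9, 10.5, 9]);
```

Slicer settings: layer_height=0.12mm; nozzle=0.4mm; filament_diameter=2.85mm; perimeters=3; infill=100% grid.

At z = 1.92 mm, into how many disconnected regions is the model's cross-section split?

At z = 1.92 mm: the cube is present — its section is the full 9×10.5 rectangle; (whole slice rotated 25° about Z — lengths, areas and connectivity unchanged). The result has 1 disconnected region.

1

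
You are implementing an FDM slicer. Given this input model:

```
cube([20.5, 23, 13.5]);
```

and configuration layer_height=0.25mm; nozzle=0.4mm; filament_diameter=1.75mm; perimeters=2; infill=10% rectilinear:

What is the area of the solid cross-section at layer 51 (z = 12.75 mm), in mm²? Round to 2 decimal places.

At z = 12.75 mm: the cube is present — its section is the full 20.5×23 rectangle (area 471.50 mm²). Overall, the cross-section is a single solid region. Net area = 471.50 mm².

471.50 mm²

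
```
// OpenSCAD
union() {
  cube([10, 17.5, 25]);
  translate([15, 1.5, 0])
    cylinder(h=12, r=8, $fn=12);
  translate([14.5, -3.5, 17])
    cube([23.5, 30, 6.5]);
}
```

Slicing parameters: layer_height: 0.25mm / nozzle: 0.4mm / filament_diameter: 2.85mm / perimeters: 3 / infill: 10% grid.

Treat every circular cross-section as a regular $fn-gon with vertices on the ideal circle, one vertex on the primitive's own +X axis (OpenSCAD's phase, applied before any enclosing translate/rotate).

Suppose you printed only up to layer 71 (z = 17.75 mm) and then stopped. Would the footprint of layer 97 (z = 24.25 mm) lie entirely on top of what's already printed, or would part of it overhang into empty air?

Compare the two slices. At z = 17.75: the cube is present — its section is the full 10×17.5 rectangle (area 175.00 mm²); the cylinder at (15, 1.5) does not reach this height (z outside [0, 12]); the cube at (14.5, -3.5) is present — its section is the full 23.5×30 rectangle (area 705.00 mm²); Merging all regions: the 2 present regions are separate (no shared area or edge), so areas and boundary lengths simply add and each stays a separate island — area = 880.00 mm². At z = 24.25: the 10×17.5 cube contributes its full rectangle (area 175.00 mm²); the cylinder at (15, 1.5) is not intersected at this z (z outside [0, 12]); the cube at (14.5, -3.5) is absent (z outside [17, 23.5]); Merging all regions: only the 10×17.5 cube is present, so the union is just that shape — area = 175.00 mm². Checking containment: the cross-section at z = 24.25 is a subset of the cross-section at z = 17.75.

entirely on top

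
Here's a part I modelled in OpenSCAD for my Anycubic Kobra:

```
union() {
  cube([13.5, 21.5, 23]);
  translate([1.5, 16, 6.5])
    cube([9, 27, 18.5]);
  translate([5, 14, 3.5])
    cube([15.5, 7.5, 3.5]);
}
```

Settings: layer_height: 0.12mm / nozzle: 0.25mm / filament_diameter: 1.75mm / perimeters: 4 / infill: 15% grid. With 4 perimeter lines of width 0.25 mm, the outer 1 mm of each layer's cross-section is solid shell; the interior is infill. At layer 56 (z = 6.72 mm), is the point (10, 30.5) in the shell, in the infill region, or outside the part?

shell

At z = 6.72 mm: the cube is present — its section is the full 13.5×21.5 rectangle; the 9×27 cube at (1.5, 16) contributes its full rectangle; the cube at (5, 14) (footprint 15.5×7.5) is included at this height; Combining (union): the regions partially overlap (shared area 113.25 mm²), so overlapping operands fuse into one piece — 1 connected region. Overall, the cross-section is a single solid region. The nearest boundary edge runs (10.50, 43.00)→(10.50, 21.50); distance from the point to it = 0.50 mm. The point is inside the cross-section, 0.50 mm from the nearest boundary — within the 1 mm shell band (4 × 0.25).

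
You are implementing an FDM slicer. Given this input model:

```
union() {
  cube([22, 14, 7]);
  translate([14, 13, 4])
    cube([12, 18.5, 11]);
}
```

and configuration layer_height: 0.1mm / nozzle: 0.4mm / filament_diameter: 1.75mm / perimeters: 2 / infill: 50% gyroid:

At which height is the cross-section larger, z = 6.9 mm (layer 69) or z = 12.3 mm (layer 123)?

layer 69 (z = 6.9 mm)

Layer 69 (z = 6.9): the cube is present — its section is the full 22×14 rectangle (area 308.00 mm²); the cube at (14, 13) is present — its section is the full 12×18.5 rectangle (area 222.00 mm²); Taking the union: the regions partially overlap — summed areas 530.00 mm² minus the doubly-counted overlap 8.00 mm² gives 522.00 mm² — area = 522.00 mm². So its area = 522.00 mm². Layer 123 (z = 12.3): the cube is not intersected at this z (z outside [0, 7]); the 12×18.5 cube at (14, 13) contributes its full rectangle (area 222.00 mm²); Merging all regions: only the 12×18.5 cube at (14, 13) is present, so the union is just that shape — area = 222.00 mm². So its area = 222.00 mm². Layer 69 is larger (522.00 vs 222.00 mm²).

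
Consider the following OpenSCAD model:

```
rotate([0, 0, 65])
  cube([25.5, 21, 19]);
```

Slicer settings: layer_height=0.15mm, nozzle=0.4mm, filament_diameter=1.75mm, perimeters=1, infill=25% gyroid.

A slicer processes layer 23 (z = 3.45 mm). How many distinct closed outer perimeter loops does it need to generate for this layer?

At z = 3.45 mm: the cube is present — its section is the full 25.5×21 rectangle; (rotated 65° about Z; rotation is an isometry so areas/perimeters/island counts are preserved). The result has 1 disconnected region.

1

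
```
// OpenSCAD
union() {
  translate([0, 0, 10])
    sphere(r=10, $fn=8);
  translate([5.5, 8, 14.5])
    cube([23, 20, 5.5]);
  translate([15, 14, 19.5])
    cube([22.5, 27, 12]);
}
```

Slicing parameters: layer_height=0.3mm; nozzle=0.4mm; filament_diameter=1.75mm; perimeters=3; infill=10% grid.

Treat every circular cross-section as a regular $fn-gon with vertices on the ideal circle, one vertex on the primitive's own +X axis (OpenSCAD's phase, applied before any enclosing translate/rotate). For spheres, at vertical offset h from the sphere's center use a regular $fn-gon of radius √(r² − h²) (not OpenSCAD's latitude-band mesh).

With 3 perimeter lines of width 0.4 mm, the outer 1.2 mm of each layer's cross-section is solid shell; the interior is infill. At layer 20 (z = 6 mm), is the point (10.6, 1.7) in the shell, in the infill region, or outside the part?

At z = 6 mm: the sphere: section is a regular 8-gon, circumradius = √(r²−h²) = √(10²−4²) = 9.165; the cube at (5.5, 8) does not reach this height (z outside [14.5, 20]); the cube at (15, 14) does not reach this height (z outside [19.5, 31.5]); Taking the union: only the r=10 sphere is present, so the union is just that shape — 1 connected region. Overall, the cross-section is a single solid region. The nearest boundary edge runs (9.17, 0.00)→(6.48, 6.48); distance from the point to it = 1.98 mm. The point is not inside any of the regions above, so it lies outside the cross-section (1.98 mm from the nearest boundary).

outside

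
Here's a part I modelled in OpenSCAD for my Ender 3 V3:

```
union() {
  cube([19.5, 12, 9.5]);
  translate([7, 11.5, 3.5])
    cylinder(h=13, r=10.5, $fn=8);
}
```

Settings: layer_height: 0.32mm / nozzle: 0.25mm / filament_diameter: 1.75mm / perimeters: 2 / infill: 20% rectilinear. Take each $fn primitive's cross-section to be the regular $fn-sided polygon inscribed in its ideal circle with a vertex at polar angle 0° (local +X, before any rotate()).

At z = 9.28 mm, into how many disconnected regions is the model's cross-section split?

1

At z = 9.28 mm: the cube is present — its section is the full 19.5×12 rectangle; the cylinder at (7, 11.5): section is a regular 8-gon, circumradius r=10.5; Combining (union): the regions partially overlap (shared area 150.01 mm²), so overlapping operands fuse into one piece — 1 connected region. The result has 1 disconnected region.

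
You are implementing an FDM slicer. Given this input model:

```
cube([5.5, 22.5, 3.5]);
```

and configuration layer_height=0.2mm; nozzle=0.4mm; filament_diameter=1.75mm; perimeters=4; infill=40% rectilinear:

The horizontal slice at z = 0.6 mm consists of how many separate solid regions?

1

At z = 0.6 mm: the 5.5×22.5 cube contributes its full rectangle. The result has 1 disconnected region.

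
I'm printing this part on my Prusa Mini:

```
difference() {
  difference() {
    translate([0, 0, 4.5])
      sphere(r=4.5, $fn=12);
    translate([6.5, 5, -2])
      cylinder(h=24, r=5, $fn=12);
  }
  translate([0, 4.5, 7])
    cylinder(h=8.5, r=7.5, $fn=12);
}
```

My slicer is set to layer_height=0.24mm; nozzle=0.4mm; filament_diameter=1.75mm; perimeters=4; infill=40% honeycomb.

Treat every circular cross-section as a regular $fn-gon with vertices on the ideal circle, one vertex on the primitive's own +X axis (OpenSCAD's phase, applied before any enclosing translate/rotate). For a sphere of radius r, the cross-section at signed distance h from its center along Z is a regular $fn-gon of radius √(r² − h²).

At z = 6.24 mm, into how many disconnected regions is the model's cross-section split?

1

At z = 6.24 mm: the r=4.5 sphere contributes a regular 12-gon of circumradius √(4.5²−1.74²) = 4.150; the r=5 cylinder at (6.5, 5) gives a regular 12-gon of circumradius 5 (constant along its height); After the difference (first − rest): starting from the r=4.5 sphere, the r=5 cylinder at (6.5, 5) partially overlaps it — only the 1.77 mm² overlap (of its 75.00 mm²) is removed, clipping the outline — 1 connected region; the cylinder at (0, 4.5) does not reach this height (z outside [7, 15.5]); After the difference (first − rest): none of the subtracted shapes is present at this height, so that combined region is unchanged — 1 connected region. The result has 1 disconnected region.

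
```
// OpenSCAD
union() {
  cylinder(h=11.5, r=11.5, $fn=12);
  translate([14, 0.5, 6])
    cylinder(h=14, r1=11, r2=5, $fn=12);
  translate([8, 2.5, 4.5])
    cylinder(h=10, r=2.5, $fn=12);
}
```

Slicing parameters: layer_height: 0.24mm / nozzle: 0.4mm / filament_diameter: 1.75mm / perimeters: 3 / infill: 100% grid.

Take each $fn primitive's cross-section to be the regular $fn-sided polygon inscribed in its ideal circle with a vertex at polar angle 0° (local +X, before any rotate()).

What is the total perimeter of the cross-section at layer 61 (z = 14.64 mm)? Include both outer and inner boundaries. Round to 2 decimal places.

At z = 14.64 mm: the cylinder is absent (z outside [0, 11.5]); the cone at (14, 0.5): at t=0.617 of its height the radius interpolates to r₁+(r₂−r₁)t = 7.297, giving a regular 12-gon of that circumradius (perimeter = 2·12·7.297·sin(180°/12) = 45.33 mm); the cylinder at (8, 2.5) is absent (z outside [4.5, 14.5]); Combining (union): only the cone at (14, 0.5) is present, so the union is just that shape — boundary = 45.33 mm. Overall, the cross-section is a single solid region. Total boundary length (outer) = 45.33 mm.

45.33 mm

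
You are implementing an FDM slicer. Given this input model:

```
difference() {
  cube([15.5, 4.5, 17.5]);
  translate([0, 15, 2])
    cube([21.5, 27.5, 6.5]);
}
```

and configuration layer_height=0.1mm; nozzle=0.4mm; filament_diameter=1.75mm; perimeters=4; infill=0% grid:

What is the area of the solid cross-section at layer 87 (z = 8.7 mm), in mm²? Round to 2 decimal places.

69.75 mm²

At z = 8.7 mm: the 15.5×4.5 cube contributes its full rectangle (area 69.75 mm²); the cube at (0, 15) is not intersected at this z (z outside [2, 8.5]); Subtracting the remaining from the first: none of the subtracted shapes is present at this height, so the 15.5×4.5 cube is unchanged — area = 69.75 mm². Overall, the cross-section is a single solid region. Net area = 69.75 mm².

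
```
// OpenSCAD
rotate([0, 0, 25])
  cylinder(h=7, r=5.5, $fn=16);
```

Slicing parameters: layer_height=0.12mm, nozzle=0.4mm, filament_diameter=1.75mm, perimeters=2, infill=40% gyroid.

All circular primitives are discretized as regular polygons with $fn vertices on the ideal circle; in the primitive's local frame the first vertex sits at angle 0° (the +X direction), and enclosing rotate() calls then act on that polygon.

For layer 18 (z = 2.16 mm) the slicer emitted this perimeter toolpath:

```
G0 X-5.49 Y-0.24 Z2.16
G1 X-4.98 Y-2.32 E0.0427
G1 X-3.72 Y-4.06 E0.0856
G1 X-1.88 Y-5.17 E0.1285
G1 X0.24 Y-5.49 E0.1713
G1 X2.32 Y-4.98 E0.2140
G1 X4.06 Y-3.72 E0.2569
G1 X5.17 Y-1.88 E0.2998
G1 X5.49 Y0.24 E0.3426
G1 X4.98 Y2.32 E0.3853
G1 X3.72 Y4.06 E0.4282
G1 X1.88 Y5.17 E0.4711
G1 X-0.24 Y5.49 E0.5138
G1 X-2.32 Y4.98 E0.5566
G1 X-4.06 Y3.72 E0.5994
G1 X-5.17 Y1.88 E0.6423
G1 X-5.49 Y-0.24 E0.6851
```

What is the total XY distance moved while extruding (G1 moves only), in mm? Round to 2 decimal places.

34.33 mm

Sum the Euclidean lengths of each G1 segment: total = 34.33 mm.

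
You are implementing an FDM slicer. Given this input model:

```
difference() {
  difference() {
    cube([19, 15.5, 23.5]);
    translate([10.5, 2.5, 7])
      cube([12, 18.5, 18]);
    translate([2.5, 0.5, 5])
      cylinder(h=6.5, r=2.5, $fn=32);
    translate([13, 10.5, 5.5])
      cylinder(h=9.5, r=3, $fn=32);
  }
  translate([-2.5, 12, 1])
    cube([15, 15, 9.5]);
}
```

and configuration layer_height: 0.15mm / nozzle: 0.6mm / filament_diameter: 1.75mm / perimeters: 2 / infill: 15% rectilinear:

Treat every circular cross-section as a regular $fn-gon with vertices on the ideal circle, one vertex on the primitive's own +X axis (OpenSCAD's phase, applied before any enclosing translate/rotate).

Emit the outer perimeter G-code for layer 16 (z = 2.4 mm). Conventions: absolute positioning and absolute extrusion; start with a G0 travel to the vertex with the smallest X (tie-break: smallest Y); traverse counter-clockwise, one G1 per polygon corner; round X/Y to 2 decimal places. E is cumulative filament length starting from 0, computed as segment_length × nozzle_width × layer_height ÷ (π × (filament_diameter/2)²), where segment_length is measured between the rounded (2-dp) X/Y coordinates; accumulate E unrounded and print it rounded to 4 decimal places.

G0 X0.00 Y0.00 Z2.40
G1 X19.00 Y0.00 E0.7109
G1 X19.00 Y15.50 E1.2909
G1 X12.50 Y15.50 E1.5341
G1 X12.50 Y12.00 E1.6651
G1 X0.00 Y12.00 E2.1328
G1 X0.00 Y0.00 E2.5818

At z = 2.4 mm: the cube (footprint 19×15.5) is included at this height; the cube at (10.5, 2.5) is not intersected at this z (z outside [7, 25]); the cylinder at (2.5, 0.5) is not intersected at this z (z outside [5, 11.5]); the cylinder at (13, 10.5) is not intersected at this z (z outside [5.5, 15]); After the difference (first − rest): none of the subtracted shapes is present at this height, so the 19×15.5 cube is unchanged — 1 connected region; the cube at (-2.5, 12) (footprint 15×15) is included at this height; Taking the first minus the rest: starting from the result so far, the 15×15 cube at (-2.5, 12) partially overlaps it — only the 43.75 mm² overlap (of its 225.00 mm²) is removed, clipping the outline — 1 connected region. The outline is a single polygon with 6 vertices. Extrusion per mm of travel: 0.6 × 0.15 / (π × 0.875²) = 0.037418. Accumulating E over each segment gives final E = 2.5818.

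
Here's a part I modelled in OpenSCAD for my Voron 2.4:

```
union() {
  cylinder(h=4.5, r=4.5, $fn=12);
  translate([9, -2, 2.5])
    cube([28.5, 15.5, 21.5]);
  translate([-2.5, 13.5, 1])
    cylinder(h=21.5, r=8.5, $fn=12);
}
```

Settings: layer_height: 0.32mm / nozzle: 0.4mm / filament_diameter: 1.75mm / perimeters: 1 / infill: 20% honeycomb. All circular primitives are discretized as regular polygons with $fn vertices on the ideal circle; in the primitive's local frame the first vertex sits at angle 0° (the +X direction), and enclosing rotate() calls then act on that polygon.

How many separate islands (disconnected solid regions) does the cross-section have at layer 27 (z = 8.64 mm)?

2

At z = 8.64 mm: the cylinder is absent (z outside [0, 4.5]); the cube at (9, -2) (footprint 28.5×15.5) is included at this height; the cylinder at (-2.5, 13.5): section is a regular 12-gon, circumradius r=8.5; Merging all regions: the 2 present regions are separate (no shared area or edge), so areas and boundary lengths simply add and each stays a separate island — 2 connected regions. Overall, the cross-section has 2 separate islands. Island count = 2.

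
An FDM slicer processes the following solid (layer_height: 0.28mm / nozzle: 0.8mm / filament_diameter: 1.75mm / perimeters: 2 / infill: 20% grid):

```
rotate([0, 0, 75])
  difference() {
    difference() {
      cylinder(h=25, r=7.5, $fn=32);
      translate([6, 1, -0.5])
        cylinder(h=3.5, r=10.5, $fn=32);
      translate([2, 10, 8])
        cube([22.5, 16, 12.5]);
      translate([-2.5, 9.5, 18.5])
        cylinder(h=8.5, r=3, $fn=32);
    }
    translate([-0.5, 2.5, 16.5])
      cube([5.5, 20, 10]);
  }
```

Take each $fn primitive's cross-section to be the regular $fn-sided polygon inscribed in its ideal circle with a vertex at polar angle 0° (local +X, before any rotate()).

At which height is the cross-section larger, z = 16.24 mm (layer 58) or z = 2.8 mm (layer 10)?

layer 58 (z = 16.24 mm)

Layer 58 (z = 16.24): the cylinder: section is a regular 32-gon, circumradius r=7.5 (area = (32/2)·7.500²·sin(360°/32) = 175.58 mm²); the cylinder at (6, 1) does not reach this height (z outside [-0.5, 3]); the 22.5×16 cube at (2, 10) contributes its full rectangle (area 360.00 mm²); the cylinder at (-2.5, 9.5) is absent (z outside [18.5, 27]); Subtracting the remaining from the first: starting from the r=7.5 cylinder (175.58 mm²), the 22.5×16 cube at (2, 10) misses the remaining region (no effect) — area = 175.58 mm²; the cube at (-0.5, 2.5) is not intersected at this z (z outside [16.5, 26.5]); Taking the first minus the rest: none of the subtracted shapes is present at this height, so the result so far is unchanged — area = 175.58 mm²; (rotated 75° about Z; rotation is an isometry so areas/perimeters/island counts are preserved). So its area = 175.58 mm². Layer 10 (z = 2.8): the r=7.5 cylinder gives a regular 32-gon of circumradius 7.5 (constant along its height) (area = (32/2)·7.500²·sin(360°/32) = 175.58 mm²); the r=10.5 cylinder at (6, 1) gives a regular 32-gon of circumradius 10.5 (constant along its height) (area = (32/2)·10.500²·sin(360°/32) = 344.14 mm²); the cube at (2, 10) is not intersected at this z (z outside [8, 20.5]); the cylinder at (-2.5, 9.5) is not intersected at this z (z outside [18.5, 27]); Taking the first minus the rest: starting from the r=7.5 cylinder (175.58 mm²), the r=10.5 cylinder at (6, 1) partially overlaps it — only the 138.65 mm² overlap (of its 344.14 mm²) is removed, clipping the outline — area = 36.93 mm²; the cube at (-0.5, 2.5) is not intersected at this z (z outside [16.5, 26.5]); Subtracting the remaining from the first: none of the subtracted shapes is present at this height, so that combined region is unchanged — area = 36.93 mm²; (whole slice rotated 75° about Z — lengths, areas and connectivity unchanged). So its area = 36.93 mm². Layer 58 is larger (175.58 vs 36.93 mm²).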